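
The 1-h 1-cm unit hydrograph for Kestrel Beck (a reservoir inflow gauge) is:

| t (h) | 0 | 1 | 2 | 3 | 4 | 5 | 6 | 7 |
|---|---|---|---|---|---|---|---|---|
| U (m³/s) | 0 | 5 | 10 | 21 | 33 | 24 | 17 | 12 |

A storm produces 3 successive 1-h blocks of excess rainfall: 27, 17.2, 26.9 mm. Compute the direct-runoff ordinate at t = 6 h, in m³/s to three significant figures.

By discrete convolution, Q_j = Σ (P_i / 10 mm) · U_{j−i}.
At t = 6 h (j=6): Q = (27/10)·17 + (17.2/10)·24 + (26.9/10)·33 = 176 m³/s.

Q ≈ 176 m³/s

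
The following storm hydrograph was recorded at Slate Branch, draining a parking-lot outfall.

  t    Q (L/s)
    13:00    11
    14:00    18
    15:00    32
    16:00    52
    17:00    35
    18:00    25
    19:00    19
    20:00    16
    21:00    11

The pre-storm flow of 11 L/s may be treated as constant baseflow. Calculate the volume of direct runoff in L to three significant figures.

V ≈ 4.32 × 10^5 L

Direct-runoff ordinates (Q − Q_b): 0.0, 7.0, 21.0, 41.0, 24.0, 14.0, 8.0, 5.0, 0.0 L/s.
ΣQ_DR = 120.0 L/s.
With Δt = 1 h = 3600 s, V = ΣQ_DR · Δt = 120.0 × 3600 = 4.32 × 10^5 L.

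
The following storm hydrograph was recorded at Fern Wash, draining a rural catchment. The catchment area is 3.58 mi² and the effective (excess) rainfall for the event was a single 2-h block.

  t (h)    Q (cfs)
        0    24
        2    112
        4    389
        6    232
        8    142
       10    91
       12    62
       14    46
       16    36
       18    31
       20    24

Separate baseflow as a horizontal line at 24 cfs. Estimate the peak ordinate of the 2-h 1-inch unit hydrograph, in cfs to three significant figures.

U_p ≈ 456 cfs

Direct runoff: 0.0, 88.0, 365.0, 208.0, 118.0, 67.0, 38.0, 22.0, 12.0, 7.0, 0.0 cfs; ΣQ_DR = 925.0 cfs, peak = 365.0 cfs.
Runoff depth d = ΣQ_DR·Δt / A = 925.0 × 7200 / (3.58 mi²) = 0.8008 in.
The 1-inch UH is the DRH scaled by (1 in)/d, so U_p = 365.0 × 1/0.8008 = 456 cfs.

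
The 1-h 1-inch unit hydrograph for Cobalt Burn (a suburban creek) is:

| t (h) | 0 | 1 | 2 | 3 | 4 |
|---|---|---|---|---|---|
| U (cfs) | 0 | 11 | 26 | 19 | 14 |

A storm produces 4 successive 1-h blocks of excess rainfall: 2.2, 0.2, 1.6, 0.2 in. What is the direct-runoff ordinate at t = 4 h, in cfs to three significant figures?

Q ≈ 78.4 cfs

By discrete convolution, Q_j = Σ (P_i / 1 in) · U_{j−i}.
At t = 4 h (j=4): Q = (2.2/1)·14 + (0.2/1)·19 + (1.6/1)·26 + (0.2/1)·11 = 78.4 cfs.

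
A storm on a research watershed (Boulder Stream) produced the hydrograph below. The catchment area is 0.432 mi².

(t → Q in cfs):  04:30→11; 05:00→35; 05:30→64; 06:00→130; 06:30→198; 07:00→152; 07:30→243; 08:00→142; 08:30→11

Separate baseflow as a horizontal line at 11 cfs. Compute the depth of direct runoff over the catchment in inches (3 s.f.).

d ≈ 1.59 in

Direct runoff: 0.0, 24.0, 53.0, 119.0, 187.0, 141.0, 232.0, 131.0, 0.0 cfs; ΣQ_DR = 887.0 cfs.
V = ΣQ_DR · Δt = 887.0 × 1800 s = 1.597 × 10^6 ft³.
Over A = 0.432 mi², depth = V / A = 1.59 in.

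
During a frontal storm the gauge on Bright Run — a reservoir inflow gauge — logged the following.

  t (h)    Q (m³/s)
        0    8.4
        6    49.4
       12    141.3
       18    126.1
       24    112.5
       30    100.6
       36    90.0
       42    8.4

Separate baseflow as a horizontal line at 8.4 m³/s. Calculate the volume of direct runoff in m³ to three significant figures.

V ≈ 1.23 × 10^7 m³

Direct-runoff ordinates (Q − Q_b): 0.0, 41.0, 132.9, 117.7, 104.1, 92.2, 81.6, 0.0 m³/s.
ΣQ_DR = 569.5 m³/s.
With Δt = 6 h = 21600 s, V = ΣQ_DR · Δt = 569.5 × 21600 = 1.23 × 10^7 m³.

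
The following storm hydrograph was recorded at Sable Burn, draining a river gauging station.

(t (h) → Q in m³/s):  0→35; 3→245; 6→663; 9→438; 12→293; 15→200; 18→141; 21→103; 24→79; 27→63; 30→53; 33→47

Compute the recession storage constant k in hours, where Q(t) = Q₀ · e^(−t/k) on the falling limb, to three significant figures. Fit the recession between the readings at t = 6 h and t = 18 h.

k ≈ 7.75 h

On the falling limb, Q drops from 663 to 141 m³/s between t = 6 h and t = 18 h (Δt = 12 h).
k = −Δt / ln(Q₂/Q₁) = −12 / ln(141/663) = 7.75 h.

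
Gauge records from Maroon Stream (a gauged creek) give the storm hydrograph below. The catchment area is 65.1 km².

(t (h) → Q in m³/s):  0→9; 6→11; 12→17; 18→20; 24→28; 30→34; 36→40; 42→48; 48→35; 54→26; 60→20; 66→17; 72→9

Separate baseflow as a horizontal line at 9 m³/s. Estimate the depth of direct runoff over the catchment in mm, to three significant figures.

Direct runoff: 0.0, 2.0, 8.0, 11.0, 19.0, 25.0, 31.0, 39.0, 26.0, 17.0, 11.0, 8.0, 0.0 m³/s; ΣQ_DR = 197.0 m³/s.
V = ΣQ_DR · Δt = 197.0 × 21600 s = 4.255 × 10^6 m³.
Over A = 65.1 km², depth = V / A = 65.4 mm.

d ≈ 65.4 mm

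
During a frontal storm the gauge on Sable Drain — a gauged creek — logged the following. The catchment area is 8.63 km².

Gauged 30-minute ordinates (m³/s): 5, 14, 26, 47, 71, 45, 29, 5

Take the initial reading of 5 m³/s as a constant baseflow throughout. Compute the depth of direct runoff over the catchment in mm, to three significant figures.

d ≈ 42.1 mm

Direct runoff: 0.0, 9.0, 21.0, 42.0, 66.0, 40.0, 24.0, 0.0 m³/s; ΣQ_DR = 202.0 m³/s.
V = ΣQ_DR · Δt = 202.0 × 1800 s = 3.636 × 10^5 m³.
Over A = 8.63 km², depth = V / A = 42.1 mm.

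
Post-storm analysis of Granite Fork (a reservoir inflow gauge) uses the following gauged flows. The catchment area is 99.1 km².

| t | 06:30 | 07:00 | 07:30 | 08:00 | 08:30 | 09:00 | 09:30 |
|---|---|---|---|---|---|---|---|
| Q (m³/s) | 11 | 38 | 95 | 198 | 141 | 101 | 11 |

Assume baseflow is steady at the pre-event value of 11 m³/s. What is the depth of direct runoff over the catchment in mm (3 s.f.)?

d ≈ 9.41 mm

Direct runoff: 0.0, 27.0, 84.0, 187.0, 130.0, 90.0, 0.0 m³/s; ΣQ_DR = 518.0 m³/s.
V = ΣQ_DR · Δt = 518.0 × 1800 s = 9.324 × 10^5 m³.
Over A = 99.1 km², depth = V / A = 9.41 mm.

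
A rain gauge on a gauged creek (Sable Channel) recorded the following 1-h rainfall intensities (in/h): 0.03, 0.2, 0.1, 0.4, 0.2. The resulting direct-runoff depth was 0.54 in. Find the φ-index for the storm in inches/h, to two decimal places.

φ ≈ 0.09 in/h

Only the 4 blocks with intensity above φ contribute runoff: 0.2, 0.1, 0.4, 0.2 in/h.
Σ(I−φ)·Δt = d  ⇒  (0.2+0.1+0.4+0.2 − 4φ)·1 = 0.54
φ = (0.9000 − 0.54/1) / 4 = 0.09 in/h.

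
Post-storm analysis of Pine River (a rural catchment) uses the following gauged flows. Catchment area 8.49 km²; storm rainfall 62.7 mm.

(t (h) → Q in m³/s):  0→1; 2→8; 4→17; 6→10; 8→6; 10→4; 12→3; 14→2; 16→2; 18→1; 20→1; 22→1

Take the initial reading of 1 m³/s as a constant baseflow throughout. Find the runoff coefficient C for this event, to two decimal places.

ΣQ_DR = 44.00 m³/s; V = ΣQ_DR·Δt = 3.168 × 10^5 m³.
Runoff depth d = V / A = 37.31 mm.
C = d / P = 37.31 / 62.7 = 0.60.

C ≈ 0.60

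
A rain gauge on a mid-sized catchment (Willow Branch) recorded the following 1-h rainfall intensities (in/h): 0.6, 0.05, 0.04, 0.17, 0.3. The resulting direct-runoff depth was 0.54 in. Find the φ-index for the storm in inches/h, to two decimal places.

Only the 2 blocks with intensity above φ contribute runoff: 0.6, 0.3 in/h.
Σ(I−φ)·Δt = d  ⇒  (0.6+0.3 − 2φ)·1 = 0.54
φ = (0.9000 − 0.54/1) / 2 = 0.18 in/h.

φ ≈ 0.18 in/h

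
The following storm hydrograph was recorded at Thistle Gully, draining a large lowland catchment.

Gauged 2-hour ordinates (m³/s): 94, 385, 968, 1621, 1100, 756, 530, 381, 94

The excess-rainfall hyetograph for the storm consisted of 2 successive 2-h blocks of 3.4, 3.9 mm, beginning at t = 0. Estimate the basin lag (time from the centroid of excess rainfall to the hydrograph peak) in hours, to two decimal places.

Centroid of excess rainfall: t_c = Σ P_i·t̄_i / ΣP_i = 2.0685 h (block centres at 1, 3 h).
Hydrograph peak occurs at t = 6 h, so basin lag t_L = 6 − 2.0685 = 3.93 h.

t_L ≈ 3.93 h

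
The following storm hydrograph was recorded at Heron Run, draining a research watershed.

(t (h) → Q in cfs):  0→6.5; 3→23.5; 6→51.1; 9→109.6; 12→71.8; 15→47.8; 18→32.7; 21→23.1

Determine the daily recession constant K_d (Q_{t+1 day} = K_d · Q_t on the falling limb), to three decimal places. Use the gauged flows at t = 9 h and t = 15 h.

K_d ≈ 0.036

Between t = 9 h and t = 15 h the flow falls from 109.6 to 47.8 cfs over 2×3 h = 6 h.
Per-interval ratio K = (47.8/109.6)^(1/2) = 0.6604; K_d = K^(24/3) = 0.036.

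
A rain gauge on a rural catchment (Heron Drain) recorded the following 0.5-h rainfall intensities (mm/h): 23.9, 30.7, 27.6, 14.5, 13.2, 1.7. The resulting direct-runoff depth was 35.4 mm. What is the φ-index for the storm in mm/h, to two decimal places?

φ ≈ 7.82 mm/h

Only the 5 blocks with intensity above φ contribute runoff: 23.9, 30.7, 27.6, 14.5, 13.2 mm/h.
Σ(I−φ)·Δt = d  ⇒  (23.9+30.7+27.6+14.5+13.2 − 5φ)·0.5 = 35.4
φ = (109.9 − 35.4/0.5) / 5 = 7.82 mm/h.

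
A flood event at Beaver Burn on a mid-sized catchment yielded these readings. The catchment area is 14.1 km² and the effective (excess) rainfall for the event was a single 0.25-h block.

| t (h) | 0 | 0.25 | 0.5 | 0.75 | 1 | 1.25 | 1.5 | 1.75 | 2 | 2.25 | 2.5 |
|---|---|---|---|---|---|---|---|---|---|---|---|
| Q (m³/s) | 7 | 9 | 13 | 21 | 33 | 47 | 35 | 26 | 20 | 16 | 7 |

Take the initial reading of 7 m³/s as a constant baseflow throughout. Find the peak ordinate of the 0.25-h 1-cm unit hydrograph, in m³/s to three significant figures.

U_p ≈ 39.9 m³/s

Direct runoff: 0.0, 2.0, 6.0, 14.0, 26.0, 40.0, 28.0, 19.0, 13.0, 9.0, 0.0 m³/s; ΣQ_DR = 157.0 m³/s, peak = 40.0 m³/s.
Runoff depth d = ΣQ_DR·Δt / A = 157.0 × 900 / (14.1 km²) = 10.02 mm.
The 1-cm UH is the DRH scaled by (10 mm)/d, so U_p = 40.0 × 10/10.02 = 39.9 m³/s.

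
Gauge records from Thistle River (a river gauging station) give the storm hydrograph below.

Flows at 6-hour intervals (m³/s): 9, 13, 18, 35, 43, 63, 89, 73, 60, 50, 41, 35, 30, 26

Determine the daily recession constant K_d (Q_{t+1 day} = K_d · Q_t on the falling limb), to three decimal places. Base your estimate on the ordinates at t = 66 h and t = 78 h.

Between t = 66 h and t = 78 h the flow falls from 35 to 26 m³/s over 2×6 h = 12 h.
Per-interval ratio K = (26/35)^(1/2) = 0.8619; K_d = K^(24/6) = 0.552.

K_d ≈ 0.552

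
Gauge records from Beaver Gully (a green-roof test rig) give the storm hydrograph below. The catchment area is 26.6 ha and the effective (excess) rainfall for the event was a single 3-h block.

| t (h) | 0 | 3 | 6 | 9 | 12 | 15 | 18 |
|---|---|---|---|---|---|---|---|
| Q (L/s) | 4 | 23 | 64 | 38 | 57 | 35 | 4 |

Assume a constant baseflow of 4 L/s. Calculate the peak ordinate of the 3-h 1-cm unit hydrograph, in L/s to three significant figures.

U_p ≈ 75.0 L/s

Direct runoff: 0.0, 19.0, 60.0, 34.0, 53.0, 31.0, 0.0 L/s; ΣQ_DR = 197.0 L/s, peak = 60.0 L/s.
Runoff depth d = ΣQ_DR·Δt / A = 197.0 × 10800 / (26.6 ha) = 7.998 mm.
The 1-cm UH is the DRH scaled by (10 mm)/d, so U_p = 60.0 × 10/7.998 = 75.0 L/s.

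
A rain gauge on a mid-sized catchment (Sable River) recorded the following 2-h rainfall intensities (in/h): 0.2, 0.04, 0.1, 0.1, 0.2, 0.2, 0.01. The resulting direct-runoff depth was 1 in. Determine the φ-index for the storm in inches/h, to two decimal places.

φ ≈ 0.06 in/h

Only the 5 blocks with intensity above φ contribute runoff: 0.2, 0.1, 0.1, 0.2, 0.2 in/h.
Σ(I−φ)·Δt = d  ⇒  (0.2+0.1+0.1+0.2+0.2 − 5φ)·2 = 1
φ = (0.8000 − 1/2) / 5 = 0.06 in/h.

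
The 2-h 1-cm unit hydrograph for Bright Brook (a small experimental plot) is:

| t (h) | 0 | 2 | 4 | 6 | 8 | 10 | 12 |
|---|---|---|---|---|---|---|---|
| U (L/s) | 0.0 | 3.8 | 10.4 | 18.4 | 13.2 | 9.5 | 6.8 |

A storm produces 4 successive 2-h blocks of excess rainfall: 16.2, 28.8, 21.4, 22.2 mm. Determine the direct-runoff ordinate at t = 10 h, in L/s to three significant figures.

Q ≈ 116 L/s

By discrete convolution, Q_j = Σ (P_i / 10 mm) · U_{j−i}.
At t = 10 h (j=5): Q = (16.2/10)·9.5 + (28.8/10)·13.2 + (21.4/10)·18.4 + (22.2/10)·10.4 = 116 L/s.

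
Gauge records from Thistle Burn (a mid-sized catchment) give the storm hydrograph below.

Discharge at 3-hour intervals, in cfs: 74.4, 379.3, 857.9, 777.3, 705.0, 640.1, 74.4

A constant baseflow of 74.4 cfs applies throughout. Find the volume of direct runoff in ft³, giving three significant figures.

V ≈ 3.23 × 10^7 ft³

Direct-runoff ordinates (Q − Q_b): 0.0, 304.9, 783.5, 702.9, 630.6, 565.7, 0.0 cfs.
ΣQ_DR = 2988 cfs.
With Δt = 3 h = 10800 s, V = ΣQ_DR · Δt = 2988 × 10800 = 3.23 × 10^7 ft³.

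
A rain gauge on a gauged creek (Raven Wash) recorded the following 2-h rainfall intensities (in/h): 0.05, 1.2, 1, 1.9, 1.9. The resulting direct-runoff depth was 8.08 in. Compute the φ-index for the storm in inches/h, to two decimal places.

φ ≈ 0.49 in/h

Only the 4 blocks with intensity above φ contribute runoff: 1.2, 1, 1.9, 1.9 in/h.
Σ(I−φ)·Δt = d  ⇒  (1.2+1+1.9+1.9 − 4φ)·2 = 8.08
φ = (6.000 − 8.08/2) / 4 = 0.49 in/h.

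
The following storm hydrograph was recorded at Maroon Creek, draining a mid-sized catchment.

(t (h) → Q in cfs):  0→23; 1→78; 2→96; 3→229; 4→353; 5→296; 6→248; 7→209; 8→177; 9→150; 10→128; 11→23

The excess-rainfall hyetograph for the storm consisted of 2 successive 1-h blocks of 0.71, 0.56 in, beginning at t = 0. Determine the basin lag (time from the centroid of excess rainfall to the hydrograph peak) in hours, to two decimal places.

t_L ≈ 3.06 h

Centroid of excess rainfall: t_c = Σ P_i·t̄_i / ΣP_i = 0.9409 h (block centres at 0.5, 1.5 h).
Hydrograph peak occurs at t = 4 h, so basin lag t_L = 4 − 0.9409 = 3.06 h.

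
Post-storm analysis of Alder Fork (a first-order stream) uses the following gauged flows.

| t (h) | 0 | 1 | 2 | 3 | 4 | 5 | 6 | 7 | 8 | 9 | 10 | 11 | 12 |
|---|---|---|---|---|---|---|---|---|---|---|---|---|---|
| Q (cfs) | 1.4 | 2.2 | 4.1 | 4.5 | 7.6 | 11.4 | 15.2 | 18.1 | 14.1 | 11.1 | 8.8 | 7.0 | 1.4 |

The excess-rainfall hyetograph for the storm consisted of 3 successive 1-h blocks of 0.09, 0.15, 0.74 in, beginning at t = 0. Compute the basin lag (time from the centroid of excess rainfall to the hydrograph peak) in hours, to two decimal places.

t_L ≈ 4.84 h

Centroid of excess rainfall: t_c = Σ P_i·t̄_i / ΣP_i = 2.1633 h (block centres at 0.5, 1.5, 2.5 h).
Hydrograph peak occurs at t = 7 h, so basin lag t_L = 7 − 2.1633 = 4.84 h.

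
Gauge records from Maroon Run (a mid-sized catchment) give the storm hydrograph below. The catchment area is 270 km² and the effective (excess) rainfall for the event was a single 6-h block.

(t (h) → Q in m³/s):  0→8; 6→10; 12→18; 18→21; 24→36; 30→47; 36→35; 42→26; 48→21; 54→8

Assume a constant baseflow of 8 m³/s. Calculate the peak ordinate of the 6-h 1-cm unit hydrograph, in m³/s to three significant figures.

Direct runoff: 0.0, 2.0, 10.0, 13.0, 28.0, 39.0, 27.0, 18.0, 13.0, 0.0 m³/s; ΣQ_DR = 150.0 m³/s, peak = 39.0 m³/s.
Runoff depth d = ΣQ_DR·Δt / A = 150.0 × 21600 / (270 km²) = 12.00 mm.
The 1-cm UH is the DRH scaled by (10 mm)/d, so U_p = 39.0 × 10/12.00 = 32.5 m³/s.

U_p ≈ 32.5 m³/s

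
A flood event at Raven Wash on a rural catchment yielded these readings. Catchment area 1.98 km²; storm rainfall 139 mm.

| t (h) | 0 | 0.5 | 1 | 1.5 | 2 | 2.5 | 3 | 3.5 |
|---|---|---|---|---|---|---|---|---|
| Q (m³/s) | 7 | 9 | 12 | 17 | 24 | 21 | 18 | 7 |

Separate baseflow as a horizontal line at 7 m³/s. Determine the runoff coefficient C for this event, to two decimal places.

ΣQ_DR = 59.00 m³/s; V = ΣQ_DR·Δt = 1.062 × 10^5 m³.
Runoff depth d = V / A = 53.64 mm.
C = d / P = 53.64 / 139 = 0.39.

C ≈ 0.39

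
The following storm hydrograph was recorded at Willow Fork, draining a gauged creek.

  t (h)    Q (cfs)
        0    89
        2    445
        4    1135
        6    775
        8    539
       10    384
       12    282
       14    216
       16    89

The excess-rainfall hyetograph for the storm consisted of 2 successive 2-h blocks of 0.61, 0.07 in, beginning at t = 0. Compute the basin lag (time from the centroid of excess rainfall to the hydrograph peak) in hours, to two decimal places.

t_L ≈ 2.79 h

Centroid of excess rainfall: t_c = Σ P_i·t̄_i / ΣP_i = 1.2059 h (block centres at 1, 3 h).
Hydrograph peak occurs at t = 4 h, so basin lag t_L = 4 − 1.2059 = 2.79 h.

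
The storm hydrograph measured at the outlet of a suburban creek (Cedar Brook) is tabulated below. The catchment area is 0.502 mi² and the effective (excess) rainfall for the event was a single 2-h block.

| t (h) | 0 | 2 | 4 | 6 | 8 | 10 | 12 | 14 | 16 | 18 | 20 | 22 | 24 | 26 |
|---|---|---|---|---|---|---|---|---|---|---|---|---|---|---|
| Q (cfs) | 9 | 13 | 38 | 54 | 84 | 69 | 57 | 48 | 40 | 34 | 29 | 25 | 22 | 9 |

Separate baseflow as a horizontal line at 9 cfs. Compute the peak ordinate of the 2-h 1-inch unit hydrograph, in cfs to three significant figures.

Direct runoff: 0.0, 4.0, 29.0, 45.0, 75.0, 60.0, 48.0, 39.0, 31.0, 25.0, 20.0, 16.0, 13.0, 0.0 cfs; ΣQ_DR = 405.0 cfs, peak = 75.0 cfs.
Runoff depth d = ΣQ_DR·Δt / A = 405.0 × 7200 / (0.502 mi²) = 2.500 in.
The 1-inch UH is the DRH scaled by (1 in)/d, so U_p = 75.0 × 1/2.500 = 30.0 cfs.

U_p ≈ 30.0 cfs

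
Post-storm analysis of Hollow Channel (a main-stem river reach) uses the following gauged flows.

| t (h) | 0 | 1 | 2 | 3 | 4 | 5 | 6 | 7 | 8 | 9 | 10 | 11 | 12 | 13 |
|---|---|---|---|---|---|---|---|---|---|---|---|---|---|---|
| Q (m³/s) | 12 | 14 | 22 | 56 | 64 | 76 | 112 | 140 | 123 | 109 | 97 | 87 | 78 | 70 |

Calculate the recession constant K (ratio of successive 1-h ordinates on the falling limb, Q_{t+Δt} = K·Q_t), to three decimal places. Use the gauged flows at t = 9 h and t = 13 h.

Using the recession-limb readings at t = 9 h and t = 13 h: Q falls from 109 to 70 m³/s over 4 intervals.
K = (Q₂/Q₁)^(1/4) = (70/109)^(1/4) = 0.895.

K ≈ 0.895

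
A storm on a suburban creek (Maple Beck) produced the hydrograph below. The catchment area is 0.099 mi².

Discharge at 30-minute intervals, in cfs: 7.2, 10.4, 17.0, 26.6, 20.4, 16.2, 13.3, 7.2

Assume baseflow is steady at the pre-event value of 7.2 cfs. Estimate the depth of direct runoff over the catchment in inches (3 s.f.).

d ≈ 0.475 in

Direct runoff: 0.0, 3.2, 9.8, 19.4, 13.2, 9.0, 6.1, 0.0 cfs; ΣQ_DR = 60.70 cfs.
V = ΣQ_DR · Δt = 60.70 × 1800 s = 1.093 × 10^5 ft³.
Over A = 0.099 mi², depth = V / A = 0.475 in.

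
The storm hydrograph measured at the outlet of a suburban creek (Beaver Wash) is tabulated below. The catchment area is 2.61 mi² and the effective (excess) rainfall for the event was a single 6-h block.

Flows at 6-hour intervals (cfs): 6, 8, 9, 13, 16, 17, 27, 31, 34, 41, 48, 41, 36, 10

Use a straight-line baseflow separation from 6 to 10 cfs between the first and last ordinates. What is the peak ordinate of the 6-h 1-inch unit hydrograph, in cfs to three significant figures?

U_p ≈ 48.6 cfs

Direct runoff: 0.00, 1.69, 2.38, 6.08, 8.77, 9.46, 19.15, 22.85, 25.54, 32.23, 38.92, 31.62, 26.31, 0.00 cfs; ΣQ_DR = 225.0 cfs, peak = 38.92 cfs.
Runoff depth d = ΣQ_DR·Δt / A = 225.0 × 21600 / (2.61 mi²) = 0.8015 in.
The 1-inch UH is the DRH scaled by (1 in)/d, so U_p = 38.92 × 1/0.8015 = 48.6 cfs.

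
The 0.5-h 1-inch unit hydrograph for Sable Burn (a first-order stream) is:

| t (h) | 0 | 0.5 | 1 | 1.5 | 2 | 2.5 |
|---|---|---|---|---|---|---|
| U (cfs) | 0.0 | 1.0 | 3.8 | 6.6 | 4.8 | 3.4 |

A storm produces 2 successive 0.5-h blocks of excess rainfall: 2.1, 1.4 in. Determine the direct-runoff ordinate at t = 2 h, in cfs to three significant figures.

By discrete convolution, Q_j = Σ (P_i / 1 in) · U_{j−i}.
At t = 2 h (j=4): Q = (2.1/1)·4.8 + (1.4/1)·6.6 = 19.3 cfs.

Q ≈ 19.3 cfs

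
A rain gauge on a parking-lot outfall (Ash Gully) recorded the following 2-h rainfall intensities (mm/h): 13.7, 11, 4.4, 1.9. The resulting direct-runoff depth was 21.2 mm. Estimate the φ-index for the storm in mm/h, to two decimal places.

Only the 2 blocks with intensity above φ contribute runoff: 13.7, 11 mm/h.
Σ(I−φ)·Δt = d  ⇒  (13.7+11 − 2φ)·2 = 21.2
φ = (24.70 − 21.2/2) / 2 = 7.05 mm/h.

φ ≈ 7.05 mm/h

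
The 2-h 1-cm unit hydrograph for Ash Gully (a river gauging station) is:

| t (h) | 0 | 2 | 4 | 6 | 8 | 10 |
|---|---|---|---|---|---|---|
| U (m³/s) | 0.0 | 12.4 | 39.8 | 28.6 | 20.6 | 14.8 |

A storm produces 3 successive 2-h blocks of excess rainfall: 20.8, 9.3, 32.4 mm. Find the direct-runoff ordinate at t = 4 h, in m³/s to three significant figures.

Q ≈ 94.3 m³/s

By discrete convolution, Q_j = Σ (P_i / 10 mm) · U_{j−i}.
At t = 4 h (j=2): Q = (20.8/10)·39.8 + (9.3/10)·12.4 + (32.4/10)·0.0 = 94.3 m³/s.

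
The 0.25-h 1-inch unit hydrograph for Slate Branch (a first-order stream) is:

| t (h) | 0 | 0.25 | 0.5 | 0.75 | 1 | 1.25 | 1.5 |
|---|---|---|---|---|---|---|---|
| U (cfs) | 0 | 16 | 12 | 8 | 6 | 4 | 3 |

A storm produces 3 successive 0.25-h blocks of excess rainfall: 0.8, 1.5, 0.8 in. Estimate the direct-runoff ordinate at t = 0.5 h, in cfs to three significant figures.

By discrete convolution, Q_j = Σ (P_i / 1 in) · U_{j−i}.
At t = 0.5 h (j=2): Q = (0.8/1)·12 + (1.5/1)·16 + (0.8/1)·0 = 33.6 cfs.

Q ≈ 33.6 cfs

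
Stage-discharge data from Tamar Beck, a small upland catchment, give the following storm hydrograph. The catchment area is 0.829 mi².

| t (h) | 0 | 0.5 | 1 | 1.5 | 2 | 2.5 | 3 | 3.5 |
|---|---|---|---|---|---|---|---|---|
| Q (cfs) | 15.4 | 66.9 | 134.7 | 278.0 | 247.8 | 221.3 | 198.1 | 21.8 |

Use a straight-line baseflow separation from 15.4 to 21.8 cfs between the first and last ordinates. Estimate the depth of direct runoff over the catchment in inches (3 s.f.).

Direct runoff: 0.00, 50.59, 117.47, 259.86, 228.74, 201.33, 177.21, 0.00 cfs; ΣQ_DR = 1035 cfs.
V = ΣQ_DR · Δt = 1035 × 1800 s = 1.863 × 10^6 ft³.
Over A = 0.829 mi², depth = V / A = 0.968 in.

d ≈ 0.968 in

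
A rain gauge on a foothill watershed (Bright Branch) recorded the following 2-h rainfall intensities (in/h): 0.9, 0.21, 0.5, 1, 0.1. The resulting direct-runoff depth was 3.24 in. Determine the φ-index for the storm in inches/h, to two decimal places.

Only the 3 blocks with intensity above φ contribute runoff: 0.9, 0.5, 1 in/h.
Σ(I−φ)·Δt = d  ⇒  (0.9+0.5+1 − 3φ)·2 = 3.24
φ = (2.400 − 3.24/2) / 3 = 0.26 in/h.

φ ≈ 0.26 in/h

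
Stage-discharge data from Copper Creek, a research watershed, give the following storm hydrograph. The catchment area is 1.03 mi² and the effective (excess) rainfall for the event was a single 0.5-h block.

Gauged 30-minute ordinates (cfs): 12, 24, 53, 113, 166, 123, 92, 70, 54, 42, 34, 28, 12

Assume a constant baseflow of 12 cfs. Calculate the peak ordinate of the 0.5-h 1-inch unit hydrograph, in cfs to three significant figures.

U_p ≈ 307 cfs

Direct runoff: 0.0, 12.0, 41.0, 101.0, 154.0, 111.0, 80.0, 58.0, 42.0, 30.0, 22.0, 16.0, 0.0 cfs; ΣQ_DR = 667.0 cfs, peak = 154.0 cfs.
Runoff depth d = ΣQ_DR·Δt / A = 667.0 × 1800 / (1.03 mi²) = 0.5017 in.
The 1-inch UH is the DRH scaled by (1 in)/d, so U_p = 154.0 × 1/0.5017 = 307 cfs.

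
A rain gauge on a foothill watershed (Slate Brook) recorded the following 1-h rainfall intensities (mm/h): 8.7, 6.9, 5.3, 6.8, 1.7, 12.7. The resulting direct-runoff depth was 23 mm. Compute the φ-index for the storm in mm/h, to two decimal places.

Only the 5 blocks with intensity above φ contribute runoff: 8.7, 6.9, 5.3, 6.8, 12.7 mm/h.
Σ(I−φ)·Δt = d  ⇒  (8.7+6.9+5.3+6.8+12.7 − 5φ)·1 = 23
φ = (40.40 − 23/1) / 5 = 3.48 mm/h.

φ ≈ 3.48 mm/h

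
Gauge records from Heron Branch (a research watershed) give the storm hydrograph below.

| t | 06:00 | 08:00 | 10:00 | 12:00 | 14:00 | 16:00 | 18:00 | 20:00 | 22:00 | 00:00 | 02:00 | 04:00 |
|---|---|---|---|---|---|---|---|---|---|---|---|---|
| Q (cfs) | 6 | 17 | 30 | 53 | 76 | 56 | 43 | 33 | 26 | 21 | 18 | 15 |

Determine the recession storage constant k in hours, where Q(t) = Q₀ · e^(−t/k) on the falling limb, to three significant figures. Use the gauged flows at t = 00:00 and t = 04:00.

On the falling limb, Q drops from 21 to 15 cfs between t = 00:00 and t = 04:00 (Δt = 4 h).
k = −Δt / ln(Q₂/Q₁) = −4 / ln(15/21) = 11.9 h.

k ≈ 11.9 h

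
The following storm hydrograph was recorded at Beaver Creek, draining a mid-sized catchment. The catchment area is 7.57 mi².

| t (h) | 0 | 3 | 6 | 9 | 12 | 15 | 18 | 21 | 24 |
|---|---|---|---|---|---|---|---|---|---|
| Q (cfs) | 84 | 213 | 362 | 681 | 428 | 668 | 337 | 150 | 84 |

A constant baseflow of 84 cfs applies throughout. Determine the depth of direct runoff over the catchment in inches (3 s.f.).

Direct runoff: 0.0, 129.0, 278.0, 597.0, 344.0, 584.0, 253.0, 66.0, 0.0 cfs; ΣQ_DR = 2251 cfs.
V = ΣQ_DR · Δt = 2251 × 10800 s = 2.431 × 10^7 ft³.
Over A = 7.57 mi², depth = V / A = 1.38 in.

d ≈ 1.38 in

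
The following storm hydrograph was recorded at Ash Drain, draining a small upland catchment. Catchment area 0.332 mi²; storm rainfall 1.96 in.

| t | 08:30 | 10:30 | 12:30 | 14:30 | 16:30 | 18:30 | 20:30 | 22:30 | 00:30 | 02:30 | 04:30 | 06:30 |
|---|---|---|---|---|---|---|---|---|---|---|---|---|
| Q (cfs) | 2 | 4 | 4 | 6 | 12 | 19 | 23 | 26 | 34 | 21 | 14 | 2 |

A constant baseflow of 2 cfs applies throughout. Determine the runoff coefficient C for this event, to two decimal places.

C ≈ 0.68

ΣQ_DR = 143.0 cfs; V = ΣQ_DR·Δt = 1.030 × 10^6 ft³.
Runoff depth d = V / A = 1.335 in.
C = d / P = 1.335 / 1.96 = 0.68.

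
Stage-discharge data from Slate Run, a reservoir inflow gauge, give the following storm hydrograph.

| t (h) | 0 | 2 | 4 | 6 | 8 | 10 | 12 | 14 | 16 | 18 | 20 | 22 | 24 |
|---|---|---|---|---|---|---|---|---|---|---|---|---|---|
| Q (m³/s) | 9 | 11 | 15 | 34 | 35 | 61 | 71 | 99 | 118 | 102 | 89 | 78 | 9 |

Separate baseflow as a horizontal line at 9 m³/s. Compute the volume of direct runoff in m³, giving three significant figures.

V ≈ 4.42 × 10^6 m³

Direct-runoff ordinates (Q − Q_b): 0.0, 2.0, 6.0, 25.0, 26.0, 52.0, 62.0, 90.0, 109.0, 93.0, 80.0, 69.0, 0.0 m³/s.
ΣQ_DR = 614.0 m³/s.
With Δt = 2 h = 7200 s, V = ΣQ_DR · Δt = 614.0 × 7200 = 4.42 × 10^6 m³.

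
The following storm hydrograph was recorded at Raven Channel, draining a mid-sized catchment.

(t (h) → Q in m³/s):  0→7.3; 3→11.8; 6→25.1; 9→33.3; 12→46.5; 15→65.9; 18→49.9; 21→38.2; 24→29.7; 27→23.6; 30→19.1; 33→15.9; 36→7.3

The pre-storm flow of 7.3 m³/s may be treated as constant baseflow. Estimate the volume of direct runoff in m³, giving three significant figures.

V ≈ 3.01 × 10^6 m³

Direct-runoff ordinates (Q − Q_b): 0.0, 4.5, 17.8, 26.0, 39.2, 58.6, 42.6, 30.9, 22.4, 16.3, 11.8, 8.6, 0.0 m³/s.
ΣQ_DR = 278.7 m³/s.
With Δt = 3 h = 10800 s, V = ΣQ_DR · Δt = 278.7 × 10800 = 3.01 × 10^6 m³.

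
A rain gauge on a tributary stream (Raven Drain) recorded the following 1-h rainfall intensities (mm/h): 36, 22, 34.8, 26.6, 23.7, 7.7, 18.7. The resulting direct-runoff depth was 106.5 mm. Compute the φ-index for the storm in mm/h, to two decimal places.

Only the 6 blocks with intensity above φ contribute runoff: 36, 22, 34.8, 26.6, 23.7, 18.7 mm/h.
Σ(I−φ)·Δt = d  ⇒  (36+22+34.8+26.6+23.7+18.7 − 6φ)·1 = 106.5
φ = (161.8 − 106.5/1) / 6 = 9.22 mm/h.

φ ≈ 9.22 mm/h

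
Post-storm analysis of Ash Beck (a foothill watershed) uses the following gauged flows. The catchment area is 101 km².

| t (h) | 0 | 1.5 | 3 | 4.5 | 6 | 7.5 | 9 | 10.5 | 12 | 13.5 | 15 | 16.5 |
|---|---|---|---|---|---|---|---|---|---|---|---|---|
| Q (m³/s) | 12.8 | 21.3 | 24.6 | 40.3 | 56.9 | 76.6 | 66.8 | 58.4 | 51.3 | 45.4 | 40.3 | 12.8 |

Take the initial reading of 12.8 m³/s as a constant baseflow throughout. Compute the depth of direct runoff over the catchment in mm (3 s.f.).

d ≈ 18.9 mm

Direct runoff: 0.0, 8.5, 11.8, 27.5, 44.1, 63.8, 54.0, 45.6, 38.5, 32.6, 27.5, 0.0 m³/s; ΣQ_DR = 353.9 m³/s.
V = ΣQ_DR · Δt = 353.9 × 5400 s = 1.911 × 10^6 m³.
Over A = 101 km², depth = V / A = 18.9 mm.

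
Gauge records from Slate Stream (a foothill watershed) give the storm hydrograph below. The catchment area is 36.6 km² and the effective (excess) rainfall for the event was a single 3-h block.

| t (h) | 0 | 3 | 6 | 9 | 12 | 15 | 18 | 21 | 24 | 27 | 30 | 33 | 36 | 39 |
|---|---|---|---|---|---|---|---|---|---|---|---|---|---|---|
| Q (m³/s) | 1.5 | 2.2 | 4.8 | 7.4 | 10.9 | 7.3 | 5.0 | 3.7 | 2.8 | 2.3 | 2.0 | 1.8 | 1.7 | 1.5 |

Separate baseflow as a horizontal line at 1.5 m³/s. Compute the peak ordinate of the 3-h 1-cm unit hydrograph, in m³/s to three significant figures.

Direct runoff: 0.0, 0.7, 3.3, 5.9, 9.4, 5.8, 3.5, 2.2, 1.3, 0.8, 0.5, 0.3, 0.2, 0.0 m³/s; ΣQ_DR = 33.90 m³/s, peak = 9.4 m³/s.
Runoff depth d = ΣQ_DR·Δt / A = 33.90 × 10800 / (36.6 km²) = 10.00 mm.
The 1-cm UH is the DRH scaled by (10 mm)/d, so U_p = 9.4 × 10/10.00 = 9.40 m³/s.

U_p ≈ 9.40 m³/s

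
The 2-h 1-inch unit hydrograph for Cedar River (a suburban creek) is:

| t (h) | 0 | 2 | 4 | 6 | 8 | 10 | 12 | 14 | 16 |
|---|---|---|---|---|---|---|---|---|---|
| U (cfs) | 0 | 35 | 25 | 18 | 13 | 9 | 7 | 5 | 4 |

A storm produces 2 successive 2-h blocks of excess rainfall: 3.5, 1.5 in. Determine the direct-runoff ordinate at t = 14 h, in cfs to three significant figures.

By discrete convolution, Q_j = Σ (P_i / 1 in) · U_{j−i}.
At t = 14 h (j=7): Q = (3.5/1)·5 + (1.5/1)·7 = 28.0 cfs.

Q ≈ 28.0 cfs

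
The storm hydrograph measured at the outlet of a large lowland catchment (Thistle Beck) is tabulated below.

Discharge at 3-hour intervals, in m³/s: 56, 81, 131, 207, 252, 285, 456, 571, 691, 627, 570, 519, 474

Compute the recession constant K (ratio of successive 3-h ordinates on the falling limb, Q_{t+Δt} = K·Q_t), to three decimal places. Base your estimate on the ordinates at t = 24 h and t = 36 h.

Using the recession-limb readings at t = 24 h and t = 36 h: Q falls from 691 to 474 m³/s over 4 intervals.
K = (Q₂/Q₁)^(1/4) = (474/691)^(1/4) = 0.910.

K ≈ 0.910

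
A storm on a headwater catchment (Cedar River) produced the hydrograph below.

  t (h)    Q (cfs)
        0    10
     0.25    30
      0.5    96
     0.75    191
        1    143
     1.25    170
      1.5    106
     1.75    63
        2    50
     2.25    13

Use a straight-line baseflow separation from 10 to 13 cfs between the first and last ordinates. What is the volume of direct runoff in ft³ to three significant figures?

V ≈ 6.81 × 10^5 ft³

Direct-runoff ordinates (Q − Q_b): 0.00, 19.67, 85.33, 180.00, 131.67, 158.33, 94.00, 50.67, 37.33, 0.00 cfs.
ΣQ_DR = 757.0 cfs.
With Δt = 0.25 h = 900 s, V = ΣQ_DR · Δt = 757.0 × 900 = 6.81 × 10^5 ft³.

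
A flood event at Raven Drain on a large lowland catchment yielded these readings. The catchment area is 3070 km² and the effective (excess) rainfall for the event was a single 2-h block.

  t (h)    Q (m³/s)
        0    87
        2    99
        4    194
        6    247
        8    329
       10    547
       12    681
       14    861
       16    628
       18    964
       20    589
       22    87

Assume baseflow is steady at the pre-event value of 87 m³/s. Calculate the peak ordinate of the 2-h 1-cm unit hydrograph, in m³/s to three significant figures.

Direct runoff: 0.0, 12.0, 107.0, 160.0, 242.0, 460.0, 594.0, 774.0, 541.0, 877.0, 502.0, 0.0 m³/s; ΣQ_DR = 4269 m³/s, peak = 877.0 m³/s.
Runoff depth d = ΣQ_DR·Δt / A = 4269 × 7200 / (3070 km²) = 10.01 mm.
The 1-cm UH is the DRH scaled by (10 mm)/d, so U_p = 877.0 × 10/10.01 = 876 m³/s.

U_p ≈ 876 m³/s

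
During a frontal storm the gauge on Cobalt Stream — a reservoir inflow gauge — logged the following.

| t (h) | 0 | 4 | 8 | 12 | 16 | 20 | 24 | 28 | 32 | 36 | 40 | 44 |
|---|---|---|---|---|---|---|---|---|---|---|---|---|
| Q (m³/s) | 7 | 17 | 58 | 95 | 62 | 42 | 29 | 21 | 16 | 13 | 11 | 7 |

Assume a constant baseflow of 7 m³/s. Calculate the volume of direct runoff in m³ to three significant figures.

Direct-runoff ordinates (Q − Q_b): 0.0, 10.0, 51.0, 88.0, 55.0, 35.0, 22.0, 14.0, 9.0, 6.0, 4.0, 0.0 m³/s.
ΣQ_DR = 294.0 m³/s.
With Δt = 4 h = 14400 s, V = ΣQ_DR · Δt = 294.0 × 14400 = 4.23 × 10^6 m³.

V ≈ 4.23 × 10^6 m³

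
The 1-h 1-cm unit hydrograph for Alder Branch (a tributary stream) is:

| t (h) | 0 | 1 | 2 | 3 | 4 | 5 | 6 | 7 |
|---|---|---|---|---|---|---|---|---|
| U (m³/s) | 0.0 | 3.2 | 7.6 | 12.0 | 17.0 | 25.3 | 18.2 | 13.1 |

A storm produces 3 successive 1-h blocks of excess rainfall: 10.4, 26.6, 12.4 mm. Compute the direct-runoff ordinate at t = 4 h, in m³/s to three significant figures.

Q ≈ 59.0 m³/s

By discrete convolution, Q_j = Σ (P_i / 10 mm) · U_{j−i}.
At t = 4 h (j=4): Q = (10.4/10)·17.0 + (26.6/10)·12.0 + (12.4/10)·7.6 = 59.0 m³/s.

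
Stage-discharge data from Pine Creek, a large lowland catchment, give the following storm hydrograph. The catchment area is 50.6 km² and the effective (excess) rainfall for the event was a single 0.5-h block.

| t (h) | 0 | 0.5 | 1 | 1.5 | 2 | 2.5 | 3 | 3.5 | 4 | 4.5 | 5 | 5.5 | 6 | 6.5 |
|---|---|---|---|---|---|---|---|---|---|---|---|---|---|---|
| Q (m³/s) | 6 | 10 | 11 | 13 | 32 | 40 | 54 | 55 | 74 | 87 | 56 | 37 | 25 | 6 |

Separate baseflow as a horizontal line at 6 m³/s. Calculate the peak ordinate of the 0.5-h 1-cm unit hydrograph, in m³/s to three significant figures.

U_p ≈ 54.0 m³/s

Direct runoff: 0.0, 4.0, 5.0, 7.0, 26.0, 34.0, 48.0, 49.0, 68.0, 81.0, 50.0, 31.0, 19.0, 0.0 m³/s; ΣQ_DR = 422.0 m³/s, peak = 81.0 m³/s.
Runoff depth d = ΣQ_DR·Δt / A = 422.0 × 1800 / (50.6 km²) = 15.01 mm.
The 1-cm UH is the DRH scaled by (10 mm)/d, so U_p = 81.0 × 10/15.01 = 54.0 m³/s.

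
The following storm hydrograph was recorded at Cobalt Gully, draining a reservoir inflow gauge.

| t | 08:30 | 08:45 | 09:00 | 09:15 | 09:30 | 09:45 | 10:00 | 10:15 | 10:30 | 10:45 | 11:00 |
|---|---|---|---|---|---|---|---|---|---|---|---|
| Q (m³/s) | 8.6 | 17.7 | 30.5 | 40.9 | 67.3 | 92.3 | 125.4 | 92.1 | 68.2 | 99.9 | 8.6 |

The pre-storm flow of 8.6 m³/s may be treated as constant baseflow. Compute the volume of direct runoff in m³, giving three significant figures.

V ≈ 5.01 × 10^5 m³

Direct-runoff ordinates (Q − Q_b): 0.0, 9.1, 21.9, 32.3, 58.7, 83.7, 116.8, 83.5, 59.6, 91.3, 0.0 m³/s.
ΣQ_DR = 556.9 m³/s.
With Δt = 0.25 h = 900 s, V = ΣQ_DR · Δt = 556.9 × 900 = 5.01 × 10^5 m³.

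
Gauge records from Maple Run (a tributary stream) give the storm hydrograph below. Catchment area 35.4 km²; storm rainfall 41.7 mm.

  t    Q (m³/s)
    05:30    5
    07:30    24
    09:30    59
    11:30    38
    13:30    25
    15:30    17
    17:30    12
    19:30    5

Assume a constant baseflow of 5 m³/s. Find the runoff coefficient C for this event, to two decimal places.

ΣQ_DR = 145.0 m³/s; V = ΣQ_DR·Δt = 1.044 × 10^6 m³.
Runoff depth d = V / A = 29.49 mm.
C = d / P = 29.49 / 41.7 = 0.71.

C ≈ 0.71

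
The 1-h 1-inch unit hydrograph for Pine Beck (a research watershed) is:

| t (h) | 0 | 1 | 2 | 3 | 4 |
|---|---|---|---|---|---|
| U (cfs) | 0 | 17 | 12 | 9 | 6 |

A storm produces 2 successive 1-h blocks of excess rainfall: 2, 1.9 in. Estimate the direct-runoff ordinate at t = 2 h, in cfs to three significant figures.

Q ≈ 56.3 cfs

By discrete convolution, Q_j = Σ (P_i / 1 in) · U_{j−i}.
At t = 2 h (j=2): Q = (2/1)·12 + (1.9/1)·17 = 56.3 cfs.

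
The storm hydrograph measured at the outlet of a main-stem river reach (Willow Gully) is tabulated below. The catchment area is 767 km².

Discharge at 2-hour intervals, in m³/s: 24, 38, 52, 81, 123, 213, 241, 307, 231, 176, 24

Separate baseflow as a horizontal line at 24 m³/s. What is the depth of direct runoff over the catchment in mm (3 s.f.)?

Direct runoff: 0.0, 14.0, 28.0, 57.0, 99.0, 189.0, 217.0, 283.0, 207.0, 152.0, 0.0 m³/s; ΣQ_DR = 1246 m³/s.
V = ΣQ_DR · Δt = 1246 × 7200 s = 8.971 × 10^6 m³.
Over A = 767 km², depth = V / A = 11.7 mm.

d ≈ 11.7 mm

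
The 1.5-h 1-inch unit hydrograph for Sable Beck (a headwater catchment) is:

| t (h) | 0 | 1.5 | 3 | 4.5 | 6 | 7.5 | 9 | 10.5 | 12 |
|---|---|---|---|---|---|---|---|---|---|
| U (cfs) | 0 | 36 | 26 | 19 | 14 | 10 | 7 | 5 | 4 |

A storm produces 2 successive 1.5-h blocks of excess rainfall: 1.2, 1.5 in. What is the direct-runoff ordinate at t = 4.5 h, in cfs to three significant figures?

By discrete convolution, Q_j = Σ (P_i / 1 in) · U_{j−i}.
At t = 4.5 h (j=3): Q = (1.2/1)·19 + (1.5/1)·26 = 61.8 cfs.

Q ≈ 61.8 cfs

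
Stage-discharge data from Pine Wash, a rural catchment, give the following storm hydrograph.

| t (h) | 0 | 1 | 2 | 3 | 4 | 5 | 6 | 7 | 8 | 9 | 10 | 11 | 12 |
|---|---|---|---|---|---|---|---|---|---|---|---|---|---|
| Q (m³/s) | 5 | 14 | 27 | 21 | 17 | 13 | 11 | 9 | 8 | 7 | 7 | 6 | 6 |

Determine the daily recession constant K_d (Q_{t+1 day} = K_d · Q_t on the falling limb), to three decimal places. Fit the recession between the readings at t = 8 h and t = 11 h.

Between t = 8 h and t = 11 h the flow falls from 8 to 6 m³/s over 3×1 h = 3 h.
Per-interval ratio K = (6/8)^(1/3) = 0.9086; K_d = K^(24/1) = 0.100.

K_d ≈ 0.100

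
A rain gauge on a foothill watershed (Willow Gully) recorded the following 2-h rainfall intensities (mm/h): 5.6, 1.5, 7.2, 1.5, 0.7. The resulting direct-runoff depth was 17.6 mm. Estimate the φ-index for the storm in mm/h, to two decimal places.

Only the 2 blocks with intensity above φ contribute runoff: 5.6, 7.2 mm/h.
Σ(I−φ)·Δt = d  ⇒  (5.6+7.2 − 2φ)·2 = 17.6
φ = (12.80 − 17.6/2) / 2 = 2.00 mm/h.

φ ≈ 2.00 mm/h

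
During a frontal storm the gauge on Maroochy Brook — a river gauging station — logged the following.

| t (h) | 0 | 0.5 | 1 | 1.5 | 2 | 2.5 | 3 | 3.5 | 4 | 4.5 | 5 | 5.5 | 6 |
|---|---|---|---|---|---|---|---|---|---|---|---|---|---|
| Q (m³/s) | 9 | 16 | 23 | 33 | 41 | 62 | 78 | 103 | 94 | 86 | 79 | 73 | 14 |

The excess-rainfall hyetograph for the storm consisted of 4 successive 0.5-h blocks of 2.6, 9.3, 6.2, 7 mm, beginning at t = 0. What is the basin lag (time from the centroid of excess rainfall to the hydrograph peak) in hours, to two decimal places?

t_L ≈ 2.40 h

Centroid of excess rainfall: t_c = Σ P_i·t̄_i / ΣP_i = 1.1006 h (block centres at 0.25, 0.75, 1.25, 1.75 h).
Hydrograph peak occurs at t = 3.5 h, so basin lag t_L = 3.5 − 1.1006 = 2.40 h.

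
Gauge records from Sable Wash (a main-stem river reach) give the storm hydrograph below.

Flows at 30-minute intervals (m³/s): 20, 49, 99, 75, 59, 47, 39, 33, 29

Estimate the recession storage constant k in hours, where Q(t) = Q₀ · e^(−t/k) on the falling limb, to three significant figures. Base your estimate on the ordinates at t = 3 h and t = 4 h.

On the falling limb, Q drops from 39 to 29 m³/s between t = 3 h and t = 4 h (Δt = 1 h).
k = −Δt / ln(Q₂/Q₁) = −1 / ln(29/39) = 3.38 h.

k ≈ 3.38 h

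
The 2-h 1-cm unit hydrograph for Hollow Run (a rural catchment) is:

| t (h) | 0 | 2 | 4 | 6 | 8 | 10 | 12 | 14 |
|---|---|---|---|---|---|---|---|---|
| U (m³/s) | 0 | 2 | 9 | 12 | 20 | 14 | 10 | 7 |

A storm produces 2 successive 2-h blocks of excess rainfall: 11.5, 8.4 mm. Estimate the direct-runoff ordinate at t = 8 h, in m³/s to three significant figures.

Q ≈ 33.1 m³/s

By discrete convolution, Q_j = Σ (P_i / 10 mm) · U_{j−i}.
At t = 8 h (j=4): Q = (11.5/10)·20 + (8.4/10)·12 = 33.1 m³/s.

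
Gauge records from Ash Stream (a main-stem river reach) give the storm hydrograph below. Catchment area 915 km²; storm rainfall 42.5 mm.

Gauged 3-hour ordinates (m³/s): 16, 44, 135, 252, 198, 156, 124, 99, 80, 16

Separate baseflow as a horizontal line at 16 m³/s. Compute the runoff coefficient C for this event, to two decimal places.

C ≈ 0.27

ΣQ_DR = 960.0 m³/s; V = ΣQ_DR·Δt = 1.037 × 10^7 m³.
Runoff depth d = V / A = 11.33 mm.
C = d / P = 11.33 / 42.5 = 0.27.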